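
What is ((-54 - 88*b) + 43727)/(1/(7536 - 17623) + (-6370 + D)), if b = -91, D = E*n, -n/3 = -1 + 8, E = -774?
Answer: 521306247/99699907 ≈ 5.2288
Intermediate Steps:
n = -21 (n = -3*(-1 + 8) = -3*7 = -21)
D = 16254 (D = -774*(-21) = 16254)
((-54 - 88*b) + 43727)/(1/(7536 - 17623) + (-6370 + D)) = ((-54 - 88*(-91)) + 43727)/(1/(7536 - 17623) + (-6370 + 16254)) = ((-54 + 8008) + 43727)/(1/(-10087) + 9884) = (7954 + 43727)/(-1/10087 + 9884) = 51681/(99699907/10087) = 51681*(10087/99699907) = 521306247/99699907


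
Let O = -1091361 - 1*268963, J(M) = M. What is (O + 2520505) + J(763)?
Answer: 1160944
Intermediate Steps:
O = -1360324 (O = -1091361 - 268963 = -1360324)
(O + 2520505) + J(763) = (-1360324 + 2520505) + 763 = 1160181 + 763 = 1160944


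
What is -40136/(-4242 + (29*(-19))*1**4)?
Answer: 40136/4793 ≈ 8.3739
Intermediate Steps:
-40136/(-4242 + (29*(-19))*1**4) = -40136/(-4242 - 551*1) = -40136/(-4242 - 551) = -40136/(-4793) = -40136*(-1/4793) = 40136/4793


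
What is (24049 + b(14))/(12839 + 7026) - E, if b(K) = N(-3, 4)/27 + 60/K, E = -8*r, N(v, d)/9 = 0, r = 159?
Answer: 1292309/1015 ≈ 1273.2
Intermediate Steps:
N(v, d) = 0 (N(v, d) = 9*0 = 0)
E = -1272 (E = -8*159 = -1272)
b(K) = 60/K (b(K) = 0/27 + 60/K = 0*(1/27) + 60/K = 0 + 60/K = 60/K)
(24049 + b(14))/(12839 + 7026) - E = (24049 + 60/14)/(12839 + 7026) - 1*(-1272) = (24049 + 60*(1/14))/19865 + 1272 = (24049 + 30/7)*(1/19865) + 1272 = (168373/7)*(1/19865) + 1272 = 1229/1015 + 1272 = 1292309/1015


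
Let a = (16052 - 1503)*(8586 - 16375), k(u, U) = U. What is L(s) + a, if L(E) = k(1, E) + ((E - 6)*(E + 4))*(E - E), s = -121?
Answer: -113322282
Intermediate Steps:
L(E) = E (L(E) = E + ((E - 6)*(E + 4))*(E - E) = E + ((-6 + E)*(4 + E))*0 = E + 0 = E)
a = -113322161 (a = 14549*(-7789) = -113322161)
L(s) + a = -121 - 113322161 = -113322282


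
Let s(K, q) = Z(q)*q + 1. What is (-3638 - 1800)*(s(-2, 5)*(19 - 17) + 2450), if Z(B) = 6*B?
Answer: -14965376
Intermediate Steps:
s(K, q) = 1 + 6*q**2 (s(K, q) = (6*q)*q + 1 = 6*q**2 + 1 = 1 + 6*q**2)
(-3638 - 1800)*(s(-2, 5)*(19 - 17) + 2450) = (-3638 - 1800)*((1 + 6*5**2)*(19 - 17) + 2450) = -5438*((1 + 6*25)*2 + 2450) = -5438*((1 + 150)*2 + 2450) = -5438*(151*2 + 2450) = -5438*(302 + 2450) = -5438*2752 = -14965376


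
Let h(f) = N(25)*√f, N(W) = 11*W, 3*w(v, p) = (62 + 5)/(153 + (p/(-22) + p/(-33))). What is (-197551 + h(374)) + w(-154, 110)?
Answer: -85737067/434 + 275*√374 ≈ -1.9223e+5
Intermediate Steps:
w(v, p) = 67/(3*(153 - 5*p/66)) (w(v, p) = ((62 + 5)/(153 + (p/(-22) + p/(-33))))/3 = (67/(153 + (p*(-1/22) + p*(-1/33))))/3 = (67/(153 + (-p/22 - p/33)))/3 = (67/(153 - 5*p/66))/3 = 67/(3*(153 - 5*p/66)))
h(f) = 275*√f (h(f) = (11*25)*√f = 275*√f)
(-197551 + h(374)) + w(-154, 110) = (-197551 + 275*√374) - 1474/(-10098 + 5*110) = (-197551 + 275*√374) - 1474/(-10098 + 550) = (-197551 + 275*√374) - 1474/(-9548) = (-197551 + 275*√374) - 1474*(-1/9548) = (-197551 + 275*√374) + 67/434 = -85737067/434 + 275*√374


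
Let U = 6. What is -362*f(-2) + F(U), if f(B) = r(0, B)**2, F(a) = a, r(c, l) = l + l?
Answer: -5786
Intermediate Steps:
r(c, l) = 2*l
f(B) = 4*B**2 (f(B) = (2*B)**2 = 4*B**2)
-362*f(-2) + F(U) = -1448*(-2)**2 + 6 = -1448*4 + 6 = -362*16 + 6 = -5792 + 6 = -5786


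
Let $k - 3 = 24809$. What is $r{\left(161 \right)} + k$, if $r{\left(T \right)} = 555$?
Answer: $25367$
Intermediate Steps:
$k = 24812$ ($k = 3 + 24809 = 24812$)
$r{\left(161 \right)} + k = 555 + 24812 = 25367$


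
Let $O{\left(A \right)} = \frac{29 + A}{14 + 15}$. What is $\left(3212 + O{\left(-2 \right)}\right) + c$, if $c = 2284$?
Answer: $\frac{159411}{29} \approx 5496.9$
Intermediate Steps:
$O{\left(A \right)} = 1 + \frac{A}{29}$ ($O{\left(A \right)} = \frac{29 + A}{29} = \left(29 + A\right) \frac{1}{29} = 1 + \frac{A}{29}$)
$\left(3212 + O{\left(-2 \right)}\right) + c = \left(3212 + \left(1 + \frac{1}{29} \left(-2\right)\right)\right) + 2284 = \left(3212 + \left(1 - \frac{2}{29}\right)\right) + 2284 = \left(3212 + \frac{27}{29}\right) + 2284 = \frac{93175}{29} + 2284 = \frac{159411}{29}$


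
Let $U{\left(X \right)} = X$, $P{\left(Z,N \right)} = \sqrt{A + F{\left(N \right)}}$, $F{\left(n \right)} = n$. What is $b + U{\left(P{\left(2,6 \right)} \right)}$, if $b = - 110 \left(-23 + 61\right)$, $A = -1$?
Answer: $-4180 + \sqrt{5} \approx -4177.8$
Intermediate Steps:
$b = -4180$ ($b = \left(-110\right) 38 = -4180$)
$P{\left(Z,N \right)} = \sqrt{-1 + N}$
$b + U{\left(P{\left(2,6 \right)} \right)} = -4180 + \sqrt{-1 + 6} = -4180 + \sqrt{5}$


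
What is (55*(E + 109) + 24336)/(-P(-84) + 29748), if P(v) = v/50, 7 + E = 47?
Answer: 813275/743742 ≈ 1.0935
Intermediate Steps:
E = 40 (E = -7 + 47 = 40)
P(v) = v/50 (P(v) = v*(1/50) = v/50)
(55*(E + 109) + 24336)/(-P(-84) + 29748) = (55*(40 + 109) + 24336)/(-(-84)/50 + 29748) = (55*149 + 24336)/(-1*(-42/25) + 29748) = (8195 + 24336)/(42/25 + 29748) = 32531/(743742/25) = 32531*(25/743742) = 813275/743742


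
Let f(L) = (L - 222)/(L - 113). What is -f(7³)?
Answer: -121/230 ≈ -0.52609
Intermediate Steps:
f(L) = (-222 + L)/(-113 + L)
-f(7³) = -(-222 + 7³)/(-113 + 7³) = -(-222 + 343)/(-113 + 343) = -121/230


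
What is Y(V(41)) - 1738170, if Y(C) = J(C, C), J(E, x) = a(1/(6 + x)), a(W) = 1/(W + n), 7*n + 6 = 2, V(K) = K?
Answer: -314609099/181 ≈ -1.7382e+6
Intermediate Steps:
n = -4/7 (n = -6/7 + (⅐)*2 = -6/7 + 2/7 = -4/7 ≈ -0.57143)
a(W) = 1/(-4/7 + W) (a(W) = 1/(W - 4/7) = 1/(-4/7 + W))
J(E, x) = 7/(-4 + 7/(6 + x))
Y(C) = 7*(-6 - C)/(17 + 4*C)
Y(V(41)) - 1738170 = 7*(-6 - 1*41)/(17 + 4*41) - 1738170 = 7*(-6 - 41)/(17 + 164) - 1738170 = 7*(-47)/181 - 1738170 = 7*(1/181)*(-47) - 1738170 = -329/181 - 1738170 = -314609099/181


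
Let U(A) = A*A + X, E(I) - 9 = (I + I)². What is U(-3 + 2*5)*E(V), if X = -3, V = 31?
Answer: 177238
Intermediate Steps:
E(I) = 9 + 4*I² (E(I) = 9 + (I + I)² = 9 + (2*I)² = 9 + 4*I²)
U(A) = -3 + A² (U(A) = A*A - 3 = A² - 3 = -3 + A²)
U(-3 + 2*5)*E(V) = (-3 + (-3 + 2*5)²)*(9 + 4*31²) = (-3 + (-3 + 10)²)*(9 + 4*961) = (-3 + 7²)*(9 + 3844) = (-3 + 49)*3853 = 46*3853 = 177238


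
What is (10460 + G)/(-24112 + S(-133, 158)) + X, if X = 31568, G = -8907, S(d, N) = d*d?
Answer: 202759711/6423 ≈ 31568.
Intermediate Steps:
S(d, N) = d²
(10460 + G)/(-24112 + S(-133, 158)) + X = (10460 - 8907)/(-24112 + (-133)²) + 31568 = 1553/(-24112 + 17689) + 31568 = 1553/(-6423) + 31568 = 1553*(-1/6423) + 31568 = -1553/6423 + 31568 = 202759711/6423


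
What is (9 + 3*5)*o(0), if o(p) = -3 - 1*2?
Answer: -120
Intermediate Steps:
o(p) = -5 (o(p) = -3 - 2 = -5)
(9 + 3*5)*o(0) = (9 + 3*5)*(-5) = (9 + 15)*(-5) = 24*(-5) = -120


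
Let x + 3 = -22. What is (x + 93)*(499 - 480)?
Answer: 1292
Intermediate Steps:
x = -25 (x = -3 - 22 = -25)
(x + 93)*(499 - 480) = (-25 + 93)*(499 - 480) = 68*19 = 1292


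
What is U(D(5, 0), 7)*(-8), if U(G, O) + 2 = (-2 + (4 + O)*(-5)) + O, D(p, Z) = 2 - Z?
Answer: 416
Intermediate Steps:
U(G, O) = -24 - 4*O (U(G, O) = -2 + ((-2 + (4 + O)*(-5)) + O) = -2 + ((-2 + (-20 - 5*O)) + O) = -2 + ((-22 - 5*O) + O) = -2 + (-22 - 4*O) = -24 - 4*O)
U(D(5, 0), 7)*(-8) = (-24 - 4*7)*(-8) = (-24 - 28)*(-8) = -52*(-8) = 416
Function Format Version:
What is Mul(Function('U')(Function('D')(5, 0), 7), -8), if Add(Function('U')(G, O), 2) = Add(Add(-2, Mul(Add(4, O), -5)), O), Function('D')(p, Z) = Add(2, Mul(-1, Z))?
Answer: 416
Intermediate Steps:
Function('U')(G, O) = Add(-24, Mul(-4, O)) (Function('U')(G, O) = Add(-2, Add(Add(-2, Mul(Add(4, O), -5)), O)) = Add(-2, Add(Add(-2, Add(-20, Mul(-5, O))), O)) = Add(-2, Add(Add(-22, Mul(-5, O)), O)) = Add(-2, Add(-22, Mul(-4, O))) = Add(-24, Mul(-4, O)))
Mul(Function('U')(Function('D')(5, 0), 7), -8) = Mul(Add(-24, Mul(-4, 7)), -8) = Mul(Add(-24, -28), -8) = Mul(-52, -8) = 416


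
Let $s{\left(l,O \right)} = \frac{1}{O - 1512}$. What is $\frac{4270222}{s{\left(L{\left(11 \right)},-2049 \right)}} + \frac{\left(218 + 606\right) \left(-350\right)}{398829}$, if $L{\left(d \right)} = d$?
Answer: $- \frac{6064697685993718}{398829} \approx -1.5206 \cdot 10^{10}$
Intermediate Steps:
$s{\left(l,O \right)} = \frac{1}{-1512 + O}$
$\frac{4270222}{s{\left(L{\left(11 \right)},-2049 \right)}} + \frac{\left(218 + 606\right) \left(-350\right)}{398829} = \frac{4270222}{\frac{1}{-1512 - 2049}} + \frac{\left(218 + 606\right) \left(-350\right)}{398829} = \frac{4270222}{\frac{1}{-3561}} + 824 \left(-350\right) \frac{1}{398829} = \frac{4270222}{- \frac{1}{3561}} - \frac{288400}{398829} = 4270222 \left(-3561\right) - \frac{288400}{398829} = -15206260542 - \frac{288400}{398829} = - \frac{6064697685993718}{398829}$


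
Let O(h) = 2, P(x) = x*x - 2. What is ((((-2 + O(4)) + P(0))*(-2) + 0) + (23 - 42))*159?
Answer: -2385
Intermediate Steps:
P(x) = -2 + x**2 (P(x) = x**2 - 2 = -2 + x**2)
((((-2 + O(4)) + P(0))*(-2) + 0) + (23 - 42))*159 = ((((-2 + 2) + (-2 + 0**2))*(-2) + 0) + (23 - 42))*159 = (((0 + (-2 + 0))*(-2) + 0) - 19)*159 = (((0 - 2)*(-2) + 0) - 19)*159 = ((-2*(-2) + 0) - 19)*159 = ((4 + 0) - 19)*159 = (4 - 19)*159 = -15*159 = -2385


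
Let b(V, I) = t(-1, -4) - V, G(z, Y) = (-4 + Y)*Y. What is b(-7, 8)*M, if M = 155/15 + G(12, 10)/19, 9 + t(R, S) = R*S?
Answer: 1538/57 ≈ 26.982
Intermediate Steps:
G(z, Y) = Y*(-4 + Y)
t(R, S) = -9 + R*S
M = 769/57 (M = 155/15 + (10*(-4 + 10))/19 = 155*(1/15) + (10*6)*(1/19) = 31/3 + 60*(1/19) = 31/3 + 60/19 = 769/57 ≈ 13.491)
b(V, I) = -5 - V (b(V, I) = (-9 - 1*(-4)) - V = (-9 + 4) - V = -5 - V)
b(-7, 8)*M = (-5 - 1*(-7))*(769/57) = (-5 + 7)*(769/57) = 2*(769/57) = 1538/57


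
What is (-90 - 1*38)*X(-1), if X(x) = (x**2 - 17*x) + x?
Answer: -2176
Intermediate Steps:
X(x) = x**2 - 16*x
(-90 - 1*38)*X(-1) = (-90 - 1*38)*(-(-16 - 1)) = (-90 - 38)*(-1*(-17)) = -128*17 = -2176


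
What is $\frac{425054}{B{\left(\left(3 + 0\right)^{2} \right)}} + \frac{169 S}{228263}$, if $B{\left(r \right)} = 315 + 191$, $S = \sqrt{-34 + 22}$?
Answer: $\frac{212527}{253} + \frac{338 i \sqrt{3}}{228263} \approx 840.03 + 0.0025647 i$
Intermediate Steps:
$S = 2 i \sqrt{3}$ ($S = \sqrt{-12} = 2 i \sqrt{3} \approx 3.4641 i$)
$B{\left(r \right)} = 506$
$\frac{425054}{B{\left(\left(3 + 0\right)^{2} \right)}} + \frac{169 S}{228263} = \frac{425054}{506} + \frac{169 \cdot 2 i \sqrt{3}}{228263} = 425054 \cdot \frac{1}{506} + 338 i \sqrt{3} \cdot \frac{1}{228263} = \frac{212527}{253} + \frac{338 i \sqrt{3}}{228263}$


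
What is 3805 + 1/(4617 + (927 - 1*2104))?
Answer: 13089201/3440 ≈ 3805.0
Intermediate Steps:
3805 + 1/(4617 + (927 - 1*2104)) = 3805 + 1/(4617 + (927 - 2104)) = 3805 + 1/(4617 - 1177) = 3805 + 1/3440 = 13089201/3440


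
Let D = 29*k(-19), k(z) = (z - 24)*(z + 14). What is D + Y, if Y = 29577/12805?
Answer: 79868752/12805 ≈ 6237.3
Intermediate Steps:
Y = 29577/12805 (Y = 29577*(1/12805) = 29577/12805 ≈ 2.3098)
k(z) = (-24 + z)*(14 + z)
D = 6235 (D = 29*(-336 + (-19)² - 10*(-19)) = 29*(-336 + 361 + 190) = 29*215 = 6235)
D + Y = 6235 + 29577/12805 = 79868752/12805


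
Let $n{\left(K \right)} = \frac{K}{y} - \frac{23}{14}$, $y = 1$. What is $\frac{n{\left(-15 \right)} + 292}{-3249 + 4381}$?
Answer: $\frac{3855}{15848} \approx 0.24325$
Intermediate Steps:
$n{\left(K \right)} = - \frac{23}{14} + K$ ($n{\left(K \right)} = \frac{K}{1} - \frac{23}{14} = K 1 - \frac{23}{14} = K - \frac{23}{14} = - \frac{23}{14} + K$)
$\frac{n{\left(-15 \right)} + 292}{-3249 + 4381} = \frac{\left(- \frac{23}{14} - 15\right) + 292}{-3249 + 4381} = \frac{- \frac{233}{14} + 292}{1132} = \frac{3855}{14} \cdot \frac{1}{1132} = \frac{3855}{15848}$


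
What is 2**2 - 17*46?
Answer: -778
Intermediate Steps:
2**2 - 17*46 = 4 - 782 = -778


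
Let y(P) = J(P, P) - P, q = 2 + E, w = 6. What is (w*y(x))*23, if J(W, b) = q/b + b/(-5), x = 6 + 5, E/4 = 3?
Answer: -90528/55 ≈ -1646.0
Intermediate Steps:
E = 12 (E = 4*3 = 12)
q = 14 (q = 2 + 12 = 14)
x = 11
J(W, b) = 14/b - b/5 (J(W, b) = 14/b + b/(-5) = 14/b + b*(-⅕) = 14/b - b/5)
y(P) = 14/P - 6*P/5 (y(P) = (14/P - P/5) - P = 14/P - 6*P/5)
(w*y(x))*23 = (6*(14/11 - 6/5*11))*23 = (6*(14*(1/11) - 66/5))*23 = (6*(14/11 - 66/5))*23 = (6*(-656/55))*23 = -3936/55*23 = -90528/55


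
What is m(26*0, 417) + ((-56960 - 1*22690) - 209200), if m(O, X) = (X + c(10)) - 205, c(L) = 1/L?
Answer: -2886379/10 ≈ -2.8864e+5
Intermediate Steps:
m(O, X) = -2049/10 + X (m(O, X) = (X + 1/10) - 205 = (X + ⅒) - 205 = (⅒ + X) - 205 = -2049/10 + X)
m(26*0, 417) + ((-56960 - 1*22690) - 209200) = (-2049/10 + 417) + ((-56960 - 1*22690) - 209200) = 2121/10 + ((-56960 - 22690) - 209200) = 2121/10 + (-79650 - 209200) = 2121/10 - 288850 = -2886379/10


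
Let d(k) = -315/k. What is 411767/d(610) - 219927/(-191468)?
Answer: -9618491027231/12062484 ≈ -7.9739e+5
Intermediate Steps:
411767/d(610) - 219927/(-191468) = 411767/((-315/610)) - 219927/(-191468) = 411767/((-315*1/610)) - 219927*(-1/191468) = 411767/(-63/122) + 219927/191468 = 411767*(-122/63) + 219927/191468 = -50235574/63 + 219927/191468 = -9618491027231/12062484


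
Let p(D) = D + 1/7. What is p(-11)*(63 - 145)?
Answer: 6232/7 ≈ 890.29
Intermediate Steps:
p(D) = ⅐ + D (p(D) = D + ⅐ = ⅐ + D)
p(-11)*(63 - 145) = (⅐ - 11)*(63 - 145) = -76/7*(-82) = 6232/7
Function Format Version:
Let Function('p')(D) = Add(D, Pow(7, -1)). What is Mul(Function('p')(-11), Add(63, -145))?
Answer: Rational(6232, 7) ≈ 890.29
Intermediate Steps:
Function('p')(D) = Add(Rational(1, 7), D) (Function('p')(D) = Add(D, Rational(1, 7)) = Add(Rational(1, 7), D))
Mul(Function('p')(-11), Add(63, -145)) = Mul(Add(Rational(1, 7), -11), Add(63, -145)) = Mul(Rational(-76, 7), -82) = Rational(6232, 7)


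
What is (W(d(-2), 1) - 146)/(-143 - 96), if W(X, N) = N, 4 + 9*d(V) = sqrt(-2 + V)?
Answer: 145/239 ≈ 0.60669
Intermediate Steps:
d(V) = -4/9 + sqrt(-2 + V)/9
(W(d(-2), 1) - 146)/(-143 - 96) = (1 - 146)/(-143 - 96) = -145/(-239) = -145*(-1/239) = 145/239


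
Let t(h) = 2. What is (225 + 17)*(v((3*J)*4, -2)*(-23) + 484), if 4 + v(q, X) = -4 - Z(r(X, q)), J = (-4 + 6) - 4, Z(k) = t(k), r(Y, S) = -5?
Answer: 172788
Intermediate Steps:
Z(k) = 2
J = -2 (J = 2 - 4 = -2)
v(q, X) = -10 (v(q, X) = -4 + (-4 - 1*2) = -4 + (-4 - 2) = -4 - 6 = -10)
(225 + 17)*(v((3*J)*4, -2)*(-23) + 484) = (225 + 17)*(-10*(-23) + 484) = 242*(230 + 484) = 242*714 = 172788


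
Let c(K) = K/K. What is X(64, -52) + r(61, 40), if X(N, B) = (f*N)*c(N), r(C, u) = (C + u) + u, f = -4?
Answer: -115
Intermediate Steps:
r(C, u) = C + 2*u
c(K) = 1
X(N, B) = -4*N (X(N, B) = -4*N*1 = -4*N)
X(64, -52) + r(61, 40) = -4*64 + (61 + 2*40) = -256 + (61 + 80) = -256 + 141 = -115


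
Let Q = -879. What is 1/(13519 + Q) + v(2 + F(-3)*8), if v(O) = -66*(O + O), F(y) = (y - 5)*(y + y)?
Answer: -644033279/12640 ≈ -50952.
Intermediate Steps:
F(y) = 2*y*(-5 + y) (F(y) = (-5 + y)*(2*y) = 2*y*(-5 + y))
v(O) = -132*O
1/(13519 + Q) + v(2 + F(-3)*8) = 1/(13519 - 879) - 132*(2 + (2*(-3)*(-5 - 3))*8) = 1/12640 - 132*(2 + (2*(-3)*(-8))*8) = 1/12640 - 132*(2 + 48*8) = 1/12640 - 132*(2 + 384) = 1/12640 - 132*386 = 1/12640 - 50952 = -644033279/12640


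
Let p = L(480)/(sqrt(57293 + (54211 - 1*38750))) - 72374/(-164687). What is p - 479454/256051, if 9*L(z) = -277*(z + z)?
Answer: -60428405824/42168271037 - 44320*sqrt(72754)/109131 ≈ -110.97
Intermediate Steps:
L(z) = -554*z/9 (L(z) = (-277*(z + z))/9 = (-554*z)/9 = -554*z/9)
p = 72374/164687 - 44320*sqrt(72754)/109131 (p = (-554/9*480)/(sqrt(57293 + (54211 - 1*38750))) - 72374/(-164687) = -88640/(3*sqrt(57293 + (54211 - 38750))) - 72374*(-1/164687) = -88640/(3*sqrt(57293 + 15461)) + 72374/164687 = -88640*sqrt(72754)/72754/3 + 72374/164687 = -44320*sqrt(72754)/109131 + 72374/164687 = 72374/164687 - 44320*sqrt(72754)/109131 ≈ -109.10)
p - 479454/256051 = (72374/164687 - 44320*sqrt(72754)/109131) - 479454/256051 = -60428405824/42168271037 - 44320*sqrt(72754)/109131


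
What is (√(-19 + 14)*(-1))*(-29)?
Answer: 29*I*√5 ≈ 64.846*I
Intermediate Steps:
(√(-19 + 14)*(-1))*(-29) = (√(-5)*(-1))*(-29) = ((I*√5)*(-1))*(-29) = -I*√5*(-29) = 29*I*√5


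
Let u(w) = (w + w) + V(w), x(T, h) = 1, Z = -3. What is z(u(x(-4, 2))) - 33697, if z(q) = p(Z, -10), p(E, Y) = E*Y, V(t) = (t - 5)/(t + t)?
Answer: -33667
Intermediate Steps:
V(t) = (-5 + t)/(2*t) (V(t) = (-5 + t)/((2*t)) = (-5 + t)*(1/(2*t)) = (-5 + t)/(2*t))
u(w) = 2*w + (-5 + w)/(2*w) (u(w) = (w + w) + (-5 + w)/(2*w) = 2*w + (-5 + w)/(2*w))
z(q) = 30 (z(q) = -3*(-10) = 30)
z(u(x(-4, 2))) - 33697 = 30 - 33697 = -33667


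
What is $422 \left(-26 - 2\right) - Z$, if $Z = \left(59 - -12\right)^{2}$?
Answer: $-16857$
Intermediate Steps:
$Z = 5041$ ($Z = \left(59 + 12\right)^{2} = 71^{2} = 5041$)
$422 \left(-26 - 2\right) - Z = 422 \left(-26 - 2\right) - 5041 = 422 \left(-28\right) - 5041 = -11816 - 5041 = -16857$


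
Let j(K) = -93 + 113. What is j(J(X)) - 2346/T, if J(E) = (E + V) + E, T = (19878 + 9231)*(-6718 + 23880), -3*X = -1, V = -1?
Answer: 1665228469/83261443 ≈ 20.000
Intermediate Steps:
X = 1/3 (X = -1/3*(-1) = 1/3 ≈ 0.33333)
T = 499568658 (T = 29109*17162 = 499568658)
J(E) = -1 + 2*E (J(E) = (E - 1) + E = (-1 + E) + E = -1 + 2*E)
j(K) = 20
j(J(X)) - 2346/T = 20 - 2346/499568658 = 20 - 2346*1/499568658 = 20 - 391/83261443 = 1665228469/83261443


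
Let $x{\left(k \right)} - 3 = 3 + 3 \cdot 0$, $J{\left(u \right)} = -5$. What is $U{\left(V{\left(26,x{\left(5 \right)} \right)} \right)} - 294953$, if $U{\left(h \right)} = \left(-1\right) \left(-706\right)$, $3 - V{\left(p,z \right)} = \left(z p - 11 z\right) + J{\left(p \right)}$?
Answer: $-294247$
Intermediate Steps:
$x{\left(k \right)} = 6$ ($x{\left(k \right)} = 3 + \left(3 + 3 \cdot 0\right) = 3 + \left(3 + 0\right) = 3 + 3 = 6$)
$V{\left(p,z \right)} = 8 + 11 z - p z$ ($V{\left(p,z \right)} = 3 - \left(\left(z p - 11 z\right) - 5\right) = 3 - \left(\left(p z - 11 z\right) - 5\right) = 3 - \left(\left(- 11 z + p z\right) - 5\right) = 3 - \left(-5 - 11 z + p z\right) = 3 + \left(5 + 11 z - p z\right) = 8 + 11 z - p z$)
$U{\left(h \right)} = 706$
$U{\left(V{\left(26,x{\left(5 \right)} \right)} \right)} - 294953 = 706 - 294953 = -294247$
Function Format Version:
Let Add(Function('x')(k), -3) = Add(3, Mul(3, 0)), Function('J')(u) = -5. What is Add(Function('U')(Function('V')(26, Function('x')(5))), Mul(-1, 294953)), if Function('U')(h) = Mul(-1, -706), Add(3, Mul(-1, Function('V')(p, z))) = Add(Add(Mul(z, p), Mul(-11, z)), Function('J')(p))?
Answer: -294247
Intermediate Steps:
Function('x')(k) = 6 (Function('x')(k) = Add(3, Add(3, Mul(3, 0))) = Add(3, Add(3, 0)) = Add(3, 3) = 6)
Function('V')(p, z) = Add(8, Mul(11, z), Mul(-1, p, z)) (Function('V')(p, z) = Add(3, Mul(-1, Add(Add(Mul(z, p), Mul(-11, z)), -5))) = Add(3, Mul(-1, Add(Add(Mul(p, z), Mul(-11, z)), -5))) = Add(3, Mul(-1, Add(Add(Mul(-11, z), Mul(p, z)), -5))) = Add(3, Mul(-1, Add(-5, Mul(-11, z), Mul(p, z)))) = Add(3, Add(5, Mul(11, z), Mul(-1, p, z))) = Add(8, Mul(11, z), Mul(-1, p, z)))
Function('U')(h) = 706
Add(Function('U')(Function('V')(26, Function('x')(5))), Mul(-1, 294953)) = Add(706, Mul(-1, 294953)) = Add(706, -294953) = -294247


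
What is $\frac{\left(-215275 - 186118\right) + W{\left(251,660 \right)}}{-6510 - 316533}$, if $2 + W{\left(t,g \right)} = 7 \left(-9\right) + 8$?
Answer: $\frac{57350}{46149} \approx 1.2427$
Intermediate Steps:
$W{\left(t,g \right)} = -57$ ($W{\left(t,g \right)} = -2 + \left(7 \left(-9\right) + 8\right) = -2 + \left(-63 + 8\right) = -2 - 55 = -57$)
$\frac{\left(-215275 - 186118\right) + W{\left(251,660 \right)}}{-6510 - 316533} = \frac{\left(-215275 - 186118\right) - 57}{-6510 - 316533} = \frac{\left(-215275 - 186118\right) - 57}{-323043} = \left(-401393 - 57\right) \left(- \frac{1}{323043}\right) = \left(-401450\right) \left(- \frac{1}{323043}\right) = \frac{57350}{46149}$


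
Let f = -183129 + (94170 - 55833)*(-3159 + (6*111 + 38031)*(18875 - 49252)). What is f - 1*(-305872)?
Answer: -45065217290993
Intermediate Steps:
f = -45065217596865 (f = -183129 + 38337*(-3159 + (666 + 38031)*(-30377)) = -183129 + 38337*(-3159 + 38697*(-30377)) = -183129 + 38337*(-3159 - 1175498769) = -183129 + 38337*(-1175501928) = -183129 - 45065217413736 = -45065217596865)
f - 1*(-305872) = -45065217596865 - 1*(-305872) = -45065217596865 + 305872 = -45065217290993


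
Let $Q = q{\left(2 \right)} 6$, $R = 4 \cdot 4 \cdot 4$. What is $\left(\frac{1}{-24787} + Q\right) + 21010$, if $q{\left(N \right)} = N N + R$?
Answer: $\frac{530887965}{24787} \approx 21418.0$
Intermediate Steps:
$R = 64$ ($R = 16 \cdot 4 = 64$)
$q{\left(N \right)} = 64 + N^{2}$ ($q{\left(N \right)} = N N + 64 = N^{2} + 64 = 64 + N^{2}$)
$Q = 408$ ($Q = \left(64 + 2^{2}\right) 6 = \left(64 + 4\right) 6 = 68 \cdot 6 = 408$)
$\left(\frac{1}{-24787} + Q\right) + 21010 = \left(\frac{1}{-24787} + 408\right) + 21010 = \left(- \frac{1}{24787} + 408\right) + 21010 = \frac{10113095}{24787} + 21010 = \frac{530887965}{24787}$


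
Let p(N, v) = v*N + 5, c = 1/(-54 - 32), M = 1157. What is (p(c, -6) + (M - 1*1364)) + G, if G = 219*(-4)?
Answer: -46351/43 ≈ -1077.9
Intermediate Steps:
c = -1/86 (c = 1/(-86) = -1/86 ≈ -0.011628)
p(N, v) = 5 + N*v (p(N, v) = N*v + 5 = 5 + N*v)
G = -876
(p(c, -6) + (M - 1*1364)) + G = ((5 - 1/86*(-6)) + (1157 - 1*1364)) - 876 = ((5 + 3/43) + (1157 - 1364)) - 876 = (218/43 - 207) - 876 = -8683/43 - 876 = -46351/43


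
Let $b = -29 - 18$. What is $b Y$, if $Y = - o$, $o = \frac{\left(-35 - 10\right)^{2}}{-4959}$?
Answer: $- \frac{10575}{551} \approx -19.192$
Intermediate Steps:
$o = - \frac{225}{551}$ ($o = \left(-45\right)^{2} \left(- \frac{1}{4959}\right) = 2025 \left(- \frac{1}{4959}\right) = - \frac{225}{551} \approx -0.40835$)
$b = -47$ ($b = -29 - 18 = -47$)
$Y = \frac{225}{551}$ ($Y = \left(-1\right) \left(- \frac{225}{551}\right) = \frac{225}{551} \approx 0.40835$)
$b Y = \left(-47\right) \frac{225}{551} = - \frac{10575}{551}$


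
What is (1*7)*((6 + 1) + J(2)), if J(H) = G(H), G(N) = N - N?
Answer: 49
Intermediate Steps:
G(N) = 0
J(H) = 0
(1*7)*((6 + 1) + J(2)) = (1*7)*((6 + 1) + 0) = 7*(7 + 0) = 7*7 = 49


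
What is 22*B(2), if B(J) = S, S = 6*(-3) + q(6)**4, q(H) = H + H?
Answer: 455796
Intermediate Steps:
q(H) = 2*H
S = 20718 (S = 6*(-3) + (2*6)**4 = -18 + 12**4 = -18 + 20736 = 20718)
B(J) = 20718
22*B(2) = 22*20718 = 455796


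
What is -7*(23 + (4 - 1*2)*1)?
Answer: -175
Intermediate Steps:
-7*(23 + (4 - 1*2)*1) = -7*(23 + (4 - 2)*1) = -7*(23 + 2*1) = -7*(23 + 2) = -7*25 = -175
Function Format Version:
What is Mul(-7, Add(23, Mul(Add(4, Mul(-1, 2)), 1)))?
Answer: -175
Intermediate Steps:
Mul(-7, Add(23, Mul(Add(4, Mul(-1, 2)), 1))) = Mul(-7, Add(23, Mul(Add(4, -2), 1))) = Mul(-7, Add(23, Mul(2, 1))) = Mul(-7, Add(23, 2)) = Mul(-7, 25) = -175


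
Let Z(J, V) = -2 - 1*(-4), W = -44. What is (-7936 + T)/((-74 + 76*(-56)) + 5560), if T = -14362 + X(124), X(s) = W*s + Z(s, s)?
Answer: -13876/615 ≈ -22.563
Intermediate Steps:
Z(J, V) = 2 (Z(J, V) = -2 + 4 = 2)
X(s) = 2 - 44*s (X(s) = -44*s + 2 = 2 - 44*s)
T = -19816 (T = -14362 + (2 - 44*124) = -14362 + (2 - 5456) = -14362 - 5454 = -19816)
(-7936 + T)/((-74 + 76*(-56)) + 5560) = (-7936 - 19816)/((-74 + 76*(-56)) + 5560) = -27752/((-74 - 4256) + 5560) = -27752/(-4330 + 5560) = -27752/1230 = -27752*1/1230 = -13876/615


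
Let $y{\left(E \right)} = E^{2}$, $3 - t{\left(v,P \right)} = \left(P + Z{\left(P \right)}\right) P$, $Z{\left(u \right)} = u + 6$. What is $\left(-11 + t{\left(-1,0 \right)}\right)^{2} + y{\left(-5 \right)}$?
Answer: $89$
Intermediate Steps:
$Z{\left(u \right)} = 6 + u$
$t{\left(v,P \right)} = 3 - P \left(6 + 2 P\right)$ ($t{\left(v,P \right)} = 3 - \left(P + \left(6 + P\right)\right) P = 3 - \left(6 + 2 P\right) P = 3 - P \left(6 + 2 P\right)$)
$\left(-11 + t{\left(-1,0 \right)}\right)^{2} + y{\left(-5 \right)} = \left(-11 - -3\right)^{2} + \left(-5\right)^{2} = \left(-11 - \left(-3 + 0 \cdot 6\right)\right)^{2} + 25 = \left(-11 + \left(3 + 0 + 0\right)\right)^{2} + 25 = \left(-11 + 3\right)^{2} + 25 = \left(-8\right)^{2} + 25 = 64 + 25 = 89$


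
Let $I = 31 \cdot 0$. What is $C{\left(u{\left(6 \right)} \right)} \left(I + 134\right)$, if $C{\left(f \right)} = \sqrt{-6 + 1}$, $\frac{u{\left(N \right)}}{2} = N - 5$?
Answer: $134 i \sqrt{5} \approx 299.63 i$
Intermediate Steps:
$u{\left(N \right)} = -10 + 2 N$ ($u{\left(N \right)} = 2 \left(N - 5\right) = 2 \left(-5 + N\right) = -10 + 2 N$)
$C{\left(f \right)} = i \sqrt{5}$ ($C{\left(f \right)} = \sqrt{-5} = i \sqrt{5}$)
$I = 0$
$C{\left(u{\left(6 \right)} \right)} \left(I + 134\right) = i \sqrt{5} \left(0 + 134\right) = i \sqrt{5} \cdot 134 = 134 i \sqrt{5}$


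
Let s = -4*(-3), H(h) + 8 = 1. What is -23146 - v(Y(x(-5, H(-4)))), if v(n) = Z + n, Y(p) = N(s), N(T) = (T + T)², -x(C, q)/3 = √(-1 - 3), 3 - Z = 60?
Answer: -23665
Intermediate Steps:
H(h) = -7 (H(h) = -8 + 1 = -7)
Z = -57 (Z = 3 - 1*60 = 3 - 60 = -57)
x(C, q) = -6*I (x(C, q) = -3*√(-1 - 3) = -6*I)
s = 12
N(T) = 4*T² (N(T) = (2*T)² = 4*T²)
Y(p) = 576 (Y(p) = 4*12² = 4*144 = 576)
v(n) = -57 + n
-23146 - v(Y(x(-5, H(-4)))) = -23146 - (-57 + 576) = -23146 - 1*519 = -23146 - 519 = -23665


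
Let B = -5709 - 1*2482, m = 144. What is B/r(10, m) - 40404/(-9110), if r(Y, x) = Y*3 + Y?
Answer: -1460077/7288 ≈ -200.34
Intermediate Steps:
r(Y, x) = 4*Y (r(Y, x) = 3*Y + Y = 4*Y)
B = -8191 (B = -5709 - 2482 = -8191)
B/r(10, m) - 40404/(-9110) = -8191/(4*10) - 40404/(-9110) = -8191/40 - 40404*(-1/9110) = -8191*1/40 + 20202/4555 = -8191/40 + 20202/4555 = -1460077/7288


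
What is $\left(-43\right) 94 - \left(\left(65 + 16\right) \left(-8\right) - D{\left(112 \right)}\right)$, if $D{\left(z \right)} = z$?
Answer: $-3282$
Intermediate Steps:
$\left(-43\right) 94 - \left(\left(65 + 16\right) \left(-8\right) - D{\left(112 \right)}\right) = \left(-43\right) 94 - \left(\left(65 + 16\right) \left(-8\right) - 112\right) = -4042 - \left(81 \left(-8\right) - 112\right) = -4042 - \left(-648 - 112\right) = -4042 - -760 = -4042 + 760 = -3282$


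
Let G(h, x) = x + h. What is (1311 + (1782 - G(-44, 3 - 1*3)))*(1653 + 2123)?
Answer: 11845312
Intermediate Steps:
G(h, x) = h + x
(1311 + (1782 - G(-44, 3 - 1*3)))*(1653 + 2123) = (1311 + (1782 - (-44 + (3 - 1*3))))*(1653 + 2123) = (1311 + (1782 - (-44 + (3 - 3))))*3776 = (1311 + (1782 - (-44 + 0)))*3776 = (1311 + (1782 - 1*(-44)))*3776 = (1311 + (1782 + 44))*3776 = (1311 + 1826)*3776 = 3137*3776 = 11845312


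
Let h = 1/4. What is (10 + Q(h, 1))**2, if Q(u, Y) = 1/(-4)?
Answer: 1521/16 ≈ 95.063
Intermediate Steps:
h = 1/4 ≈ 0.25000
Q(u, Y) = -1/4
(10 + Q(h, 1))**2 = (10 - 1/4)**2 = (39/4)**2 = 1521/16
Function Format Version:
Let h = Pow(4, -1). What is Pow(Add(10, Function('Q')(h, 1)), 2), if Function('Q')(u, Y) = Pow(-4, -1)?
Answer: Rational(1521, 16) ≈ 95.063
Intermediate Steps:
h = Rational(1, 4) ≈ 0.25000
Function('Q')(u, Y) = Rational(-1, 4)
Pow(Add(10, Function('Q')(h, 1)), 2) = Pow(Add(10, Rational(-1, 4)), 2) = Pow(Rational(39, 4), 2) = Rational(1521, 16)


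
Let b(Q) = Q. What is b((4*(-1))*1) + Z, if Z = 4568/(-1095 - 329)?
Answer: -1283/178 ≈ -7.2079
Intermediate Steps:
Z = -571/178 (Z = 4568/(-1424) = 4568*(-1/1424) = -571/178 ≈ -3.2079)
b((4*(-1))*1) + Z = (4*(-1))*1 - 571/178 = -4*1 - 571/178 = -4 - 571/178 = -1283/178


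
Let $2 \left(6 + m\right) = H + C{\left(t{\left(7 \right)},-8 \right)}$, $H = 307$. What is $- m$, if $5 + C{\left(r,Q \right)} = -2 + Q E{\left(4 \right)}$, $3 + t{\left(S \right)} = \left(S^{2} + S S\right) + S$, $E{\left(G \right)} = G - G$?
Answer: $-144$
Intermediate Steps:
$E{\left(G \right)} = 0$
$t{\left(S \right)} = -3 + S + 2 S^{2}$ ($t{\left(S \right)} = -3 + \left(\left(S^{2} + S S\right) + S\right) = -3 + \left(\left(S^{2} + S^{2}\right) + S\right) = -3 + \left(2 S^{2} + S\right) = -3 + \left(S + 2 S^{2}\right) = -3 + S + 2 S^{2}$)
$C{\left(r,Q \right)} = -7$ ($C{\left(r,Q \right)} = -5 + \left(-2 + Q 0\right) = -5 + \left(-2 + 0\right) = -5 - 2 = -7$)
$m = 144$ ($m = -6 + \frac{307 - 7}{2} = -6 + \frac{1}{2} \cdot 300 = -6 + 150 = 144$)
$- m = \left(-1\right) 144 = -144$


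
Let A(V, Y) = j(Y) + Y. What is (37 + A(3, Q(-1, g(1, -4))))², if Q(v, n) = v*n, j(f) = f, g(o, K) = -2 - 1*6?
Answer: 2809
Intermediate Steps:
g(o, K) = -8 (g(o, K) = -2 - 6 = -8)
Q(v, n) = n*v
A(V, Y) = 2*Y (A(V, Y) = Y + Y = 2*Y)
(37 + A(3, Q(-1, g(1, -4))))² = (37 + 2*(-8*(-1)))² = (37 + 2*8)² = (37 + 16)² = 53² = 2809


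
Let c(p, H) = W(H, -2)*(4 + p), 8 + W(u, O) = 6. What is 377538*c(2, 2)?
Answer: -4530456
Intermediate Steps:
W(u, O) = -2 (W(u, O) = -8 + 6 = -2)
c(p, H) = -8 - 2*p (c(p, H) = -2*(4 + p) = -8 - 2*p)
377538*c(2, 2) = 377538*(-8 - 2*2) = 377538*(-8 - 4) = 377538*(-12) = -4530456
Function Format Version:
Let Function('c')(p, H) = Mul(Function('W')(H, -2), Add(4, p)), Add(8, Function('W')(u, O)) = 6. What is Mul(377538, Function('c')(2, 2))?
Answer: -4530456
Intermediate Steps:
Function('W')(u, O) = -2 (Function('W')(u, O) = Add(-8, 6) = -2)
Function('c')(p, H) = Add(-8, Mul(-2, p)) (Function('c')(p, H) = Mul(-2, Add(4, p)) = Add(-8, Mul(-2, p)))
Mul(377538, Function('c')(2, 2)) = Mul(377538, Add(-8, Mul(-2, 2))) = Mul(377538, Add(-8, -4)) = Mul(377538, -12) = -4530456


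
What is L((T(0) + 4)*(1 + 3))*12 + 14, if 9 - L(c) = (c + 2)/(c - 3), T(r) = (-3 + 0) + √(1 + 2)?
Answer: 5230/47 - 240*√3/47 ≈ 102.43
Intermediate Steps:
T(r) = -3 + √3
L(c) = 9 - (2 + c)/(-3 + c) (L(c) = 9 - (c + 2)/(c - 3) = 9 - (2 + c)/(-3 + c))
L((T(0) + 4)*(1 + 3))*12 + 14 = ((-29 + 8*(((-3 + √3) + 4)*(1 + 3)))/(-3 + ((-3 + √3) + 4)*(1 + 3)))*12 + 14 = ((-29 + 8*((1 + √3)*4))/(-3 + (1 + √3)*4))*12 + 14 = ((-29 + 8*(4 + 4*√3))/(-3 + (4 + 4*√3)))*12 + 14 = ((-29 + (32 + 32*√3))/(1 + 4*√3))*12 + 14 = ((3 + 32*√3)/(1 + 4*√3))*12 + 14 = 12*(3 + 32*√3)/(1 + 4*√3) + 14 = 14 + 12*(3 + 32*√3)/(1 + 4*√3)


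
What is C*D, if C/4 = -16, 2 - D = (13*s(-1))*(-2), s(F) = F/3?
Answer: 1280/3 ≈ 426.67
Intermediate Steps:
s(F) = F/3 (s(F) = F*(⅓) = F/3)
D = -20/3 (D = 2 - 13*((⅓)*(-1))*(-2) = 2 - 13*(-⅓)*(-2) = 2 - (-13)*(-2)/3 = 2 - 1*26/3 = 2 - 26/3 = -20/3 ≈ -6.6667)
C = -64 (C = 4*(-16) = -64)
C*D = -64*(-20/3) = 1280/3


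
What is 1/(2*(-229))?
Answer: -1/458 ≈ -0.0021834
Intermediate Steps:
1/(2*(-229)) = 1/(-458) = -1/458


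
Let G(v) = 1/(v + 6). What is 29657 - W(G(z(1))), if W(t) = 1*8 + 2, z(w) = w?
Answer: 29647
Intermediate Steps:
G(v) = 1/(6 + v)
W(t) = 10 (W(t) = 8 + 2 = 10)
29657 - W(G(z(1))) = 29657 - 1*10 = 29657 - 10 = 29647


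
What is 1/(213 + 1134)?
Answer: 1/1347 ≈ 0.00074239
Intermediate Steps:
1/(213 + 1134) = 1/1347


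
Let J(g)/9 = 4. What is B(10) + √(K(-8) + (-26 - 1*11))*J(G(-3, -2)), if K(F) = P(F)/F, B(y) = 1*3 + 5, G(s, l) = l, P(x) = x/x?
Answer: 8 + 27*I*√66 ≈ 8.0 + 219.35*I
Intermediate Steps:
P(x) = 1
J(g) = 36 (J(g) = 9*4 = 36)
B(y) = 8 (B(y) = 3 + 5 = 8)
K(F) = 1/F
B(10) + √(K(-8) + (-26 - 1*11))*J(G(-3, -2)) = 8 + √(1/(-8) + (-26 - 1*11))*36 = 8 + √(-⅛ + (-26 - 11))*36 = 8 + √(-⅛ - 37)*36 = 8 + √(-297/8)*36 = 8 + (3*I*√66/4)*36 = 8 + 27*I*√66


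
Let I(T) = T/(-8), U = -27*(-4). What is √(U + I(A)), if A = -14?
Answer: √439/2 ≈ 10.476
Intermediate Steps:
U = 108
I(T) = -T/8 (I(T) = T*(-⅛) = -T/8)
√(U + I(A)) = √(108 - ⅛*(-14)) = √(108 + 7/4) = √(439/4) = √439/2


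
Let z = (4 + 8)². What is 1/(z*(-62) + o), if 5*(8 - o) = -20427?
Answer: -5/24173 ≈ -0.00020684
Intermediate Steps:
o = 20467/5 (o = 8 - ⅕*(-20427) = 8 + 20427/5 = 20467/5 ≈ 4093.4)
z = 144 (z = 12² = 144)
1/(z*(-62) + o) = 1/(144*(-62) + 20467/5) = 1/(-8928 + 20467/5) = 1/(-24173/5) = -5/24173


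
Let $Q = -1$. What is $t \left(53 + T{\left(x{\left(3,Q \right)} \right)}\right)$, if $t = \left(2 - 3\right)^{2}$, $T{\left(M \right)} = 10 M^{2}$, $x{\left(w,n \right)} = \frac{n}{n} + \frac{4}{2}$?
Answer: $143$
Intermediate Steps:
$x{\left(w,n \right)} = 3$ ($x{\left(w,n \right)} = 1 + 4 \cdot \frac{1}{2} = 1 + 2 = 3$)
$t = 1$ ($t = \left(-1\right)^{2} = 1$)
$t \left(53 + T{\left(x{\left(3,Q \right)} \right)}\right) = 1 \left(53 + 10 \cdot 3^{2}\right) = 1 \left(53 + 10 \cdot 9\right) = 1 \left(53 + 90\right) = 1 \cdot 143 = 143$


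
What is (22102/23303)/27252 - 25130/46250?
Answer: -797893430939/1468560885750 ≈ -0.54332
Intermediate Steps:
(22102/23303)/27252 - 25130/46250 = (22102*(1/23303))*(1/27252) - 25130*1/46250 = (22102/23303)*(1/27252) - 2513/4625 = 11051/317526678 - 2513/4625 = -797893430939/1468560885750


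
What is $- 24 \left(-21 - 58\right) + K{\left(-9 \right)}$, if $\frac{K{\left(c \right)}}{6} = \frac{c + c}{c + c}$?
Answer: $1902$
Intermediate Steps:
$K{\left(c \right)} = 6$ ($K{\left(c \right)} = 6 \frac{c + c}{c + c} = 6 \frac{2 c}{2 c} = 6 \cdot 2 c \frac{1}{2 c} = 6 \cdot 1 = 6$)
$- 24 \left(-21 - 58\right) + K{\left(-9 \right)} = - 24 \left(-21 - 58\right) + 6 = \left(-24\right) \left(-79\right) + 6 = 1896 + 6 = 1902$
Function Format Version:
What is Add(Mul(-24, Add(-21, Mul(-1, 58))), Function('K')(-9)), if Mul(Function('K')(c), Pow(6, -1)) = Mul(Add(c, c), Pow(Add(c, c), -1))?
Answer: 1902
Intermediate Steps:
Function('K')(c) = 6 (Function('K')(c) = Mul(6, Mul(Add(c, c), Pow(Add(c, c), -1))) = Mul(6, Mul(Mul(2, c), Pow(Mul(2, c), -1))) = Mul(6, Mul(Mul(2, c), Mul(Rational(1, 2), Pow(c, -1)))) = Mul(6, 1) = 6)
Add(Mul(-24, Add(-21, Mul(-1, 58))), Function('K')(-9)) = Add(Mul(-24, Add(-21, Mul(-1, 58))), 6) = Add(Mul(-24, Add(-21, -58)), 6) = Add(Mul(-24, -79), 6) = Add(1896, 6) = 1902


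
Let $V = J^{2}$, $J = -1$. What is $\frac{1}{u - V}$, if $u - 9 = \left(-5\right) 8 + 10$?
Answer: $- \frac{1}{22} \approx -0.045455$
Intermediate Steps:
$u = -21$ ($u = 9 + \left(\left(-5\right) 8 + 10\right) = 9 + \left(-40 + 10\right) = 9 - 30 = -21$)
$V = 1$ ($V = \left(-1\right)^{2} = 1$)
$\frac{1}{u - V} = \frac{1}{-21 - 1} = \frac{1}{-22} = - \frac{1}{22}$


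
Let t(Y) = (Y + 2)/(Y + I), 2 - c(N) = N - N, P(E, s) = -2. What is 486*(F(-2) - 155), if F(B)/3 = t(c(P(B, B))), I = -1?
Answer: -69498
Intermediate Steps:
c(N) = 2 (c(N) = 2 - (N - N) = 2 - 1*0 = 2 + 0 = 2)
t(Y) = (2 + Y)/(-1 + Y) (t(Y) = (Y + 2)/(Y - 1) = (2 + Y)/(-1 + Y))
F(B) = 12 (F(B) = 3*((2 + 2)/(-1 + 2)) = 3*(4/1) = 3*(1*4) = 3*4 = 12)
486*(F(-2) - 155) = 486*(12 - 155) = 486*(-143) = -69498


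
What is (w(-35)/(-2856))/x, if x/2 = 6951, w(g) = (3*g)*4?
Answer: 5/472668 ≈ 1.0578e-5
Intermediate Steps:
w(g) = 12*g
x = 13902 (x = 2*6951 = 13902)
(w(-35)/(-2856))/x = ((12*(-35))/(-2856))/13902 = -420*(-1/2856)*(1/13902) = (5/34)*(1/13902) = 5/472668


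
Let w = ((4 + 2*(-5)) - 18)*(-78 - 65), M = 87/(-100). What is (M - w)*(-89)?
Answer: 30552543/100 ≈ 3.0553e+5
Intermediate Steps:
M = -87/100 (M = 87*(-1/100) = -87/100 ≈ -0.87000)
w = 3432 (w = ((4 - 10) - 18)*(-143) = (-6 - 18)*(-143) = -24*(-143) = 3432)
(M - w)*(-89) = (-87/100 - 1*3432)*(-89) = (-87/100 - 3432)*(-89) = -343287/100*(-89) = 30552543/100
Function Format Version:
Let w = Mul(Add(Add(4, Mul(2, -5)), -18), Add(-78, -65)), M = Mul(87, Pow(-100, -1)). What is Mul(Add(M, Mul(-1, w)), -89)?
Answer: Rational(30552543, 100) ≈ 3.0553e+5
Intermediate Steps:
M = Rational(-87, 100) (M = Mul(87, Rational(-1, 100)) = Rational(-87, 100) ≈ -0.87000)
w = 3432 (w = Mul(Add(Add(4, -10), -18), -143) = Mul(Add(-6, -18), -143) = Mul(-24, -143) = 3432)
Mul(Add(M, Mul(-1, w)), -89) = Mul(Add(Rational(-87, 100), Mul(-1, 3432)), -89) = Mul(Add(Rational(-87, 100), -3432), -89) = Mul(Rational(-343287, 100), -89) = Rational(30552543, 100)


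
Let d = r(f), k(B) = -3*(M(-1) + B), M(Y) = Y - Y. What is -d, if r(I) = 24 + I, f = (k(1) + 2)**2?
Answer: -25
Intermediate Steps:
M(Y) = 0
k(B) = -3*B (k(B) = -3*(0 + B) = -3*B)
f = 1 (f = (-3*1 + 2)**2 = (-3 + 2)**2 = (-1)**2 = 1)
d = 25 (d = 24 + 1 = 25)
-d = -1*25 = -25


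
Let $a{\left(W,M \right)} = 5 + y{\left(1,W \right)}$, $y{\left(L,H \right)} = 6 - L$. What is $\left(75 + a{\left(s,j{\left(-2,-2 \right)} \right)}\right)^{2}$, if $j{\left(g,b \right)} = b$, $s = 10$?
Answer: $7225$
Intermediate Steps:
$a{\left(W,M \right)} = 10$ ($a{\left(W,M \right)} = 5 + \left(6 - 1\right) = 5 + 5 = 10$)
$\left(75 + a{\left(s,j{\left(-2,-2 \right)} \right)}\right)^{2} = \left(75 + 10\right)^{2} = 85^{2} = 7225$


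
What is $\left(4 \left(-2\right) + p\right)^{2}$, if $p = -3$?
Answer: $121$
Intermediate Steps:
$\left(4 \left(-2\right) + p\right)^{2} = \left(4 \left(-2\right) - 3\right)^{2} = \left(-8 - 3\right)^{2} = \left(-11\right)^{2} = 121$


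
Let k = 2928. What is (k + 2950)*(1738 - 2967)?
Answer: -7224062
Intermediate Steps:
(k + 2950)*(1738 - 2967) = (2928 + 2950)*(1738 - 2967) = 5878*(-1229) = -7224062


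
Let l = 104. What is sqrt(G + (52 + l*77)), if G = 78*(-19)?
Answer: sqrt(6578) ≈ 81.105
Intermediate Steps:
G = -1482
sqrt(G + (52 + l*77)) = sqrt(-1482 + (52 + 104*77)) = sqrt(-1482 + (52 + 8008)) = sqrt(-1482 + 8060) = sqrt(6578)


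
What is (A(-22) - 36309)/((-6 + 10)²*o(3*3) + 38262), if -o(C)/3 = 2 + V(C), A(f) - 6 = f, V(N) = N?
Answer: -36325/37734 ≈ -0.96266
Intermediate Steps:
A(f) = 6 + f
o(C) = -6 - 3*C (o(C) = -3*(2 + C) = -6 - 3*C)
(A(-22) - 36309)/((-6 + 10)²*o(3*3) + 38262) = ((6 - 22) - 36309)/((-6 + 10)²*(-6 - 9*3) + 38262) = (-16 - 36309)/(4²*(-6 - 3*9) + 38262) = -36325/(16*(-6 - 27) + 38262) = -36325/(16*(-33) + 38262) = -36325/(-528 + 38262) = -36325/37734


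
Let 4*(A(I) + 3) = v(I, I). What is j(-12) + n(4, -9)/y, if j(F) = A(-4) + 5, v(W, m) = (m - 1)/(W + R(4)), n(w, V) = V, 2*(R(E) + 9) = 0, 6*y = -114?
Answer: 2539/988 ≈ 2.5698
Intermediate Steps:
y = -19 (y = (1/6)*(-114) = -19)
R(E) = -9 (R(E) = -9 + (1/2)*0 = -9 + 0 = -9)
v(W, m) = (-1 + m)/(-9 + W) (v(W, m) = (m - 1)/(W - 9) = (-1 + m)/(-9 + W))
A(I) = -3 + (-1 + I)/(4*(-9 + I)) (A(I) = -3 + ((-1 + I)/(-9 + I))/4 = -3 + (-1 + I)/(4*(-9 + I)))
j(F) = 109/52 (j(F) = (107 - 11*(-4))/(4*(-9 - 4)) + 5 = (1/4)*(107 + 44)/(-13) + 5 = (1/4)*(-1/13)*151 + 5 = -151/52 + 5 = 109/52)
j(-12) + n(4, -9)/y = 109/52 - 9/(-19) = 109/52 - 9*(-1/19) = 109/52 + 9/19 = 2539/988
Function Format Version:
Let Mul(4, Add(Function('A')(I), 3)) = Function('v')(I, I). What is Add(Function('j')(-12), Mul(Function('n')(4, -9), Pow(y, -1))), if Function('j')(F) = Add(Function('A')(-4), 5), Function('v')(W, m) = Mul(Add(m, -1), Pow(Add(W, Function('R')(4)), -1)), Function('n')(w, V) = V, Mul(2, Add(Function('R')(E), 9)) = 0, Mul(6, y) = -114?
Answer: Rational(2539, 988) ≈ 2.5698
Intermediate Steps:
y = -19 (y = Mul(Rational(1, 6), -114) = -19)
Function('R')(E) = -9 (Function('R')(E) = Add(-9, Mul(Rational(1, 2), 0)) = Add(-9, 0) = -9)
Function('v')(W, m) = Mul(Pow(Add(-9, W), -1), Add(-1, m)) (Function('v')(W, m) = Mul(Add(m, -1), Pow(Add(W, -9), -1)) = Mul(Add(-1, m), Pow(Add(-9, W), -1)) = Mul(Pow(Add(-9, W), -1), Add(-1, m)))
Function('A')(I) = Add(-3, Mul(Rational(1, 4), Pow(Add(-9, I), -1), Add(-1, I))) (Function('A')(I) = Add(-3, Mul(Rational(1, 4), Mul(Pow(Add(-9, I), -1), Add(-1, I)))) = Add(-3, Mul(Rational(1, 4), Pow(Add(-9, I), -1), Add(-1, I))))
Function('j')(F) = Rational(109, 52) (Function('j')(F) = Add(Mul(Rational(1, 4), Pow(Add(-9, -4), -1), Add(107, Mul(-11, -4))), 5) = Add(Mul(Rational(1, 4), Pow(-13, -1), Add(107, 44)), 5) = Add(Mul(Rational(1, 4), Rational(-1, 13), 151), 5) = Add(Rational(-151, 52), 5) = Rational(109, 52))
Add(Function('j')(-12), Mul(Function('n')(4, -9), Pow(y, -1))) = Add(Rational(109, 52), Mul(-9, Pow(-19, -1))) = Add(Rational(109, 52), Mul(-9, Rational(-1, 19))) = Add(Rational(109, 52), Rational(9, 19)) = Rational(2539, 988)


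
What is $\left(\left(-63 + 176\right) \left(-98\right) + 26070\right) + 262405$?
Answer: $277401$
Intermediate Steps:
$\left(\left(-63 + 176\right) \left(-98\right) + 26070\right) + 262405 = \left(113 \left(-98\right) + 26070\right) + 262405 = \left(-11074 + 26070\right) + 262405 = 14996 + 262405 = 277401$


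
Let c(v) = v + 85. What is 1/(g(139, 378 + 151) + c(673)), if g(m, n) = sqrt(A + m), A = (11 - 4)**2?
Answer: 379/287188 - sqrt(47)/287188 ≈ 0.0012958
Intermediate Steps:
c(v) = 85 + v
A = 49 (A = 7**2 = 49)
g(m, n) = sqrt(49 + m)
1/(g(139, 378 + 151) + c(673)) = 1/(sqrt(49 + 139) + (85 + 673)) = 1/(sqrt(188) + 758) = 1/(2*sqrt(47) + 758) = 1/(758 + 2*sqrt(47))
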